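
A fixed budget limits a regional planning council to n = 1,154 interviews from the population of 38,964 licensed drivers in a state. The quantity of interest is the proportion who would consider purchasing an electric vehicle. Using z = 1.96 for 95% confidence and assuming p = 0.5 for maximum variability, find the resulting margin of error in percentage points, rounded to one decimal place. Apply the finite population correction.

Finite-population factor: (N−n)/(N−1) = (38964−1154)/(38964−1) = 0.9704.
SE(p̂) = √[p(1−p)/n · (N−n)/(N−1)] = √[0.2500/1154 × 0.9704] = 0.01450.
E = z × SE = 1.96 × 0.01450 = 0.02842 ≈ 2.8 percentage points.

2.8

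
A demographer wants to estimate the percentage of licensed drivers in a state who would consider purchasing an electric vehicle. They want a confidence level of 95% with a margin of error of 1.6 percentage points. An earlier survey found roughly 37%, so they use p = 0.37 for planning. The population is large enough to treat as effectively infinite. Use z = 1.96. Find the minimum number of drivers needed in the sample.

3498

With p = 0.37, p(1−p) = 0.2331.
n = z²·p(1−p)/E² = 1.96² × 0.2331 / 0.016² = 3.8416 × 0.2331 / 0.000256 ≈ 3497.96.
Rounding up gives n = 3498.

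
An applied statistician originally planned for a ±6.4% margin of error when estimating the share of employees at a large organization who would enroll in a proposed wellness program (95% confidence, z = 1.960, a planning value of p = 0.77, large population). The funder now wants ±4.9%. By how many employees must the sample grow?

117

At ±6.4%: n = 1.960² × 0.1771 / 0.064² ≈ 166.10 → 167.
At ±4.9%: n = 1.960² × 0.1771 / 0.049² ≈ 283.36 → 284.
Additional respondents: 284 − 167 = 117.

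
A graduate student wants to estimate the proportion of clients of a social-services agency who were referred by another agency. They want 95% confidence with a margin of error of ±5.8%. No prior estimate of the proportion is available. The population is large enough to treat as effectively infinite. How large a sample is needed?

For 95% confidence, z = 1.960.
With no prior estimate, use p = 0.5, giving p(1−p) = 0.25.
n = z²·p(1−p)/E² = 1.960² × 0.2500 / 0.058² = 3.8416 × 0.2500 / 0.003364 ≈ 285.49.
Rounding up gives n = 286.

286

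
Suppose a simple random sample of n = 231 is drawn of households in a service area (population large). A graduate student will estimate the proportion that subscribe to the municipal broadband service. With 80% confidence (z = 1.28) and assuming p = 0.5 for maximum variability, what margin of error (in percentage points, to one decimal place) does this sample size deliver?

SE(p̂) = √[p(1−p)/n] = √[0.2500/231] = 0.03290.
E = z × SE = 1.28 × 0.03290 = 0.04211, or 4.2 percentage points.

4.2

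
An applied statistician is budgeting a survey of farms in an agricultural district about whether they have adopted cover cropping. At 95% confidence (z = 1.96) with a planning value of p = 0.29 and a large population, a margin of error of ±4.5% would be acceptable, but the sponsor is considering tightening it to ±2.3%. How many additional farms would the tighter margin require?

1105

At ±4.5%: n = 1.96² × 0.2059 / 0.045² ≈ 390.61 → 391.
At ±2.3%: n = 1.96² × 0.2059 / 0.023² ≈ 1495.25 → 1496.
Additional respondents: 1496 − 391 = 1105.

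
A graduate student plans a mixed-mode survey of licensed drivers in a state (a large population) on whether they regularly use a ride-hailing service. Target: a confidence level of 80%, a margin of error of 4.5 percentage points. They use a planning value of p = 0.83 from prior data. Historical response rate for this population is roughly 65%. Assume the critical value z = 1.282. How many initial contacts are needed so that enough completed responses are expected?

Completed interviews needed: n₀ = 1.282² × 0.1411 / 0.045² ≈ 114.52 → 115.
At a 65% response rate, contacts needed = 115 / 0.65 ≈ 176.92 → 177.

177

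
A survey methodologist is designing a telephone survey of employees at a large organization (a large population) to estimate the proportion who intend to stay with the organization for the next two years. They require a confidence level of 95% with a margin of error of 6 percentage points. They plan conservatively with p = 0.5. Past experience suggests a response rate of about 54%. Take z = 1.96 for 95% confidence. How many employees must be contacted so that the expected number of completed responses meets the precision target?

Completed interviews needed: n₀ = 1.96² × 0.2500 / 0.060² ≈ 266.78 → 267.
At a 54% response rate, contacts needed = 267 / 0.54 ≈ 494.44 → 495.

495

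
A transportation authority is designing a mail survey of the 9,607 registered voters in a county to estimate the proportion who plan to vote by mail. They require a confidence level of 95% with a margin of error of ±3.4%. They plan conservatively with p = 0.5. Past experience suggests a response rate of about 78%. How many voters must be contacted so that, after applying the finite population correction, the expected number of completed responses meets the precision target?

981

For 95% confidence, z = 1.96.
Completed interviews needed (unadjusted): n₀ = 1.96² × 0.2500 / 0.034² ≈ 830.80 → 831.
FPC for N = 9,607: n = 831 / (1 + 830/9607) = 831 / 1.0864 ≈ 764.91 → 765.
At a 78% response rate, contacts needed = 765 / 0.78 ≈ 980.77 → 981.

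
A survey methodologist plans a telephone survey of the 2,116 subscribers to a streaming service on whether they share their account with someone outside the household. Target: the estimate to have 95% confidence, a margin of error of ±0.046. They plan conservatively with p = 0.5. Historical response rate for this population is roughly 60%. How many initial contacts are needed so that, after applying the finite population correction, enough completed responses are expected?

For 95% confidence, z = 1.960.
Completed interviews needed (unadjusted): n₀ = 1.960² × 0.2500 / 0.046² ≈ 453.88 → 454.
FPC for N = 2,116: n = 454 / (1 + 453/2116) = 454 / 1.2141 ≈ 373.94 → 374.
At a 60% response rate, contacts needed = 374 / 0.60 ≈ 623.33 → 624.

624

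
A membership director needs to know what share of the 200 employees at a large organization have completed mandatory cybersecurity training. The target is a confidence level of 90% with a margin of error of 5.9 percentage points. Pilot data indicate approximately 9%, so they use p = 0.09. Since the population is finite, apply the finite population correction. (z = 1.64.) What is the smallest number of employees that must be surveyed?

49

Unadjusted: n₀ = 1.64² × 0.09 × 0.91 / 0.059² ≈ 63.28, so n₀ = 64.
Finite population correction with N = 200: n = n₀ / (1 + (n₀−1)/N) = 64 / (1 + 63/200) = 64 / 1.3150 ≈ 48.67.
Rounding up, n = 49.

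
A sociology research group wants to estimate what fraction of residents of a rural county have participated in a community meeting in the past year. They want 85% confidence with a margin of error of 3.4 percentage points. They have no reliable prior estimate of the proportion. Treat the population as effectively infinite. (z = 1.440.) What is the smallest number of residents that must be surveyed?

449

With no prior estimate, use p = 0.5, giving p(1−p) = 0.25.
n = z²·p(1−p)/E² = 1.440² × 0.2500 / 0.034² = 2.0736 × 0.2500 / 0.001156 ≈ 448.44.
Rounding up gives n = 449.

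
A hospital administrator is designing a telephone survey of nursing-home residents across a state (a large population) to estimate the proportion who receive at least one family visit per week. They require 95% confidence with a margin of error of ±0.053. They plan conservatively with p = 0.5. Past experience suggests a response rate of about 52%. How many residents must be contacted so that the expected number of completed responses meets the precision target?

658

For 95% confidence, z = 1.96.
Completed interviews needed: n₀ = 1.96² × 0.2500 / 0.053² ≈ 341.90 → 342.
At a 52% response rate, contacts needed = 342 / 0.52 ≈ 657.69 → 658.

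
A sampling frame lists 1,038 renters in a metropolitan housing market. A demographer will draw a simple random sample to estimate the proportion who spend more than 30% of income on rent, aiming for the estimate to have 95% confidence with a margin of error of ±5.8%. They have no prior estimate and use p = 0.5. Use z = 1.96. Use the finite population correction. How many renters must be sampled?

Unadjusted: n₀ = 1.96² × 0.50 × 0.50 / 0.058² ≈ 285.49, so n₀ = 286.
Finite population correction with N = 1,038: n = n₀ / (1 + (n₀−1)/N) = 286 / (1 + 285/1038) = 286 / 1.2746 ≈ 224.39.
Rounding up, n = 225.

225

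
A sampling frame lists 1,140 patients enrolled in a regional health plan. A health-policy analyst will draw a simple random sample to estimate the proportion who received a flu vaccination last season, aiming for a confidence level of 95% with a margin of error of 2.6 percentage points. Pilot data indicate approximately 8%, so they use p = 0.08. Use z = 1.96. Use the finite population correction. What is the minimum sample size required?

Unadjusted: n₀ = 1.96² × 0.08 × 0.92 / 0.026² ≈ 418.26, so n₀ = 419.
Finite population correction with N = 1,140: n = n₀ / (1 + (n₀−1)/N) = 419 / (1 + 418/1140) = 419 / 1.3667 ≈ 306.59.
Rounding up, n = 307.

307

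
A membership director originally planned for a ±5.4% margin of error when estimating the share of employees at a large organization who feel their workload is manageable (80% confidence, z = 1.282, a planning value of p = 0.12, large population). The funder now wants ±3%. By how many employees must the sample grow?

133

At ±5.4%: n = 1.282² × 0.1056 / 0.054² ≈ 59.52 → 60.
At ±3%: n = 1.282² × 0.1056 / 0.030² ≈ 192.84 → 193.
Additional respondents: 193 − 60 = 133.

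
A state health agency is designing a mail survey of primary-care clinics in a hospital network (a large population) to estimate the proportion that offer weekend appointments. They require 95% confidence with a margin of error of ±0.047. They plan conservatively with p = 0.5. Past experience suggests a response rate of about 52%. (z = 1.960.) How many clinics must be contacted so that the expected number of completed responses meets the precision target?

Completed interviews needed: n₀ = 1.960² × 0.2500 / 0.047² ≈ 434.77 → 435.
At a 52% response rate, contacts needed = 435 / 0.52 ≈ 836.54 → 837.

837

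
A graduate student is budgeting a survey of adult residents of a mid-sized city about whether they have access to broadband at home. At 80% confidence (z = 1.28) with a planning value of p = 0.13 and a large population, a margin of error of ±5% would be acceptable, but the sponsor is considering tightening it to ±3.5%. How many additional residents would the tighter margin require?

At ±5%: n = 1.28² × 0.1131 / 0.050² ≈ 74.12 → 75.
At ±3.5%: n = 1.28² × 0.1131 / 0.035² ≈ 151.27 → 152.
Additional respondents: 152 − 75 = 77.

77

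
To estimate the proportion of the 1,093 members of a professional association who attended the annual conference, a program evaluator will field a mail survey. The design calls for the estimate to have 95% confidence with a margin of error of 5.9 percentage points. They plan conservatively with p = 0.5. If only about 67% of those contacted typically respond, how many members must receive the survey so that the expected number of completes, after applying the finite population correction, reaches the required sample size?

For 95% confidence, z = 1.960.
Completed interviews needed (unadjusted): n₀ = 1.960² × 0.2500 / 0.059² ≈ 275.90 → 276.
FPC for N = 1,093: n = 276 / (1 + 275/1093) = 276 / 1.2516 ≈ 220.52 → 221.
At a 67% response rate, contacts needed = 221 / 0.67 ≈ 329.85 → 330.

330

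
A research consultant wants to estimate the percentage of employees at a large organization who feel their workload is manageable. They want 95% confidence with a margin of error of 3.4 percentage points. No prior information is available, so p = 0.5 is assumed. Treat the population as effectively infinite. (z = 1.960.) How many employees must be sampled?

With p = 0.5, p(1−p) = 0.25.
n = z²·p(1−p)/E² = 1.960² × 0.2500 / 0.034² = 3.8416 × 0.2500 / 0.001156 ≈ 830.80.
Rounding up gives n = 831.

831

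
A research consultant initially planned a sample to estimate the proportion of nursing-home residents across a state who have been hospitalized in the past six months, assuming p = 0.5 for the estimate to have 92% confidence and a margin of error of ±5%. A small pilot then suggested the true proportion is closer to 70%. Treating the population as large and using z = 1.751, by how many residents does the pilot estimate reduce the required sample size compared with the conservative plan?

49

Conservative (p = 0.5): n = 1.751² × 0.25 / 0.050² ≈ 306.60 → 307.
Using p = 0.70: p(1−p) = 0.2100, so n = 1.751² × 0.2100 / 0.050² ≈ 257.54 → 258.
Reduction: 307 − 258 = 49.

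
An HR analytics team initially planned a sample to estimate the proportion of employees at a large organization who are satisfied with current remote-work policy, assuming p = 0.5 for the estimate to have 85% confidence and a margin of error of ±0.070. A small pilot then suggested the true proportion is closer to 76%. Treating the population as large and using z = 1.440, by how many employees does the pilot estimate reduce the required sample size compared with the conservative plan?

28

Conservative (p = 0.5): n = 1.440² × 0.25 / 0.070² ≈ 105.80 → 106.
Using p = 0.76: p(1−p) = 0.1824, so n = 1.440² × 0.1824 / 0.070² ≈ 77.19 → 78.
Reduction: 106 − 78 = 28.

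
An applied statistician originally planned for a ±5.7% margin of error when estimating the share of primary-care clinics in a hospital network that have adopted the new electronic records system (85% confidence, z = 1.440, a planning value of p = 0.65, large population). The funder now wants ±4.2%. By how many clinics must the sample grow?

122

At ±5.7%: n = 1.440² × 0.2275 / 0.057² ≈ 145.20 → 146.
At ±4.2%: n = 1.440² × 0.2275 / 0.042² ≈ 267.43 → 268.
Additional respondents: 268 − 146 = 122.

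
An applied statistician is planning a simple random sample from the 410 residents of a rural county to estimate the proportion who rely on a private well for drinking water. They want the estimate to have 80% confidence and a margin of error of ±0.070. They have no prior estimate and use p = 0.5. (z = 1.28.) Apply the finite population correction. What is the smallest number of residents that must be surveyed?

Unadjusted: n₀ = 1.28² × 0.50 × 0.50 / 0.070² ≈ 83.59, so n₀ = 84.
Finite population correction with N = 410: n = n₀ / (1 + (n₀−1)/N) = 84 / (1 + 83/410) = 84 / 1.2024 ≈ 69.86.
Rounding up, n = 70.

70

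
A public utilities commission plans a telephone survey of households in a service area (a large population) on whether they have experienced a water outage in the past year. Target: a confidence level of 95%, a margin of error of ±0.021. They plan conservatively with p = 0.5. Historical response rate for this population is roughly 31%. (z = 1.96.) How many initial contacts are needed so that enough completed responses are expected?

7026

Completed interviews needed: n₀ = 1.96² × 0.2500 / 0.021² ≈ 2177.78 → 2178.
At a 31% response rate, contacts needed = 2178 / 0.31 ≈ 7025.81 → 7026.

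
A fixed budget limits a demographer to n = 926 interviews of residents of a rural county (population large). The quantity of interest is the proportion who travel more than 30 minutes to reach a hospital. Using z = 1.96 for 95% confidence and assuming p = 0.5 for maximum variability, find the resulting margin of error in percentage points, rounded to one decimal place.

3.2

SE(p̂) = √[p(1−p)/n] = √[0.2500/926] = 0.01643.
E = z × SE = 1.96 × 0.01643 = 0.03220, or 3.2 percentage points.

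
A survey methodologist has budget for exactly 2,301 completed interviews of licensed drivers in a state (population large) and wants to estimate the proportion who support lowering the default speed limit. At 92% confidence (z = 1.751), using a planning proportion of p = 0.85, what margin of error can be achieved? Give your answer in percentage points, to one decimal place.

1.3

SE(p̂) = √[p(1−p)/n] = √[0.1275/2301] = 0.00744.
E = z × SE = 1.751 × 0.00744 = 0.01303, or 1.3 percentage points.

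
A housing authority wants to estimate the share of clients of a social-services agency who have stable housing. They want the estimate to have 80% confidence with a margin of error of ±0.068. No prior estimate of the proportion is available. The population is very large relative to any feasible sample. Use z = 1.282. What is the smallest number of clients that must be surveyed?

89

With no prior estimate, use p = 0.5, giving p(1−p) = 0.25.
n = z²·p(1−p)/E² = 1.282² × 0.2500 / 0.068² = 1.6435 × 0.2500 / 0.004624 ≈ 88.86.
Rounding up gives n = 89.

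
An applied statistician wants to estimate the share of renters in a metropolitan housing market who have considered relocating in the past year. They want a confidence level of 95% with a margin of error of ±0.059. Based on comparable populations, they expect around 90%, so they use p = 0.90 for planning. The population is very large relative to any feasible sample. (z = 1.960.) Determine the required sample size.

100

With p = 0.90, p(1−p) = 0.0900.
n = z²·p(1−p)/E² = 1.960² × 0.0900 / 0.059² = 3.8416 × 0.0900 / 0.003481 ≈ 99.32.
Rounding up gives n = 100.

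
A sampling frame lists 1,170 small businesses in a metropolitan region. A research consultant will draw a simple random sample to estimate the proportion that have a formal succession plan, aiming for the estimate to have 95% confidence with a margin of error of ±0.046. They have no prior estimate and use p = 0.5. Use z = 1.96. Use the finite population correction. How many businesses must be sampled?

Unadjusted: n₀ = 1.96² × 0.50 × 0.50 / 0.046² ≈ 453.88, so n₀ = 454.
Finite population correction with N = 1,170: n = n₀ / (1 + (n₀−1)/N) = 454 / (1 + 453/1170) = 454 / 1.3872 ≈ 327.28.
Rounding up, n = 328.

328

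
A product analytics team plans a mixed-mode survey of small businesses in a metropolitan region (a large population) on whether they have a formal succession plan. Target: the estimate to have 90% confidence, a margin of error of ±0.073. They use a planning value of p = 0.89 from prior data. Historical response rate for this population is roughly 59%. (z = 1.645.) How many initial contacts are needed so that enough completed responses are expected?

85

Completed interviews needed: n₀ = 1.645² × 0.0979 / 0.073² ≈ 49.71 → 50.
At a 59% response rate, contacts needed = 50 / 0.59 ≈ 84.75 → 85.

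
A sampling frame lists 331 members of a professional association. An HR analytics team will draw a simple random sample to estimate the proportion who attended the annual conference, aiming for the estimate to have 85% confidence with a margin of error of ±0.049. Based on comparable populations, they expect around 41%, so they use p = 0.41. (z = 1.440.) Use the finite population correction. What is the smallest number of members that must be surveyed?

Unadjusted: n₀ = 1.440² × 0.41 × 0.59 / 0.049² ≈ 208.91, so n₀ = 209.
Finite population correction with N = 331: n = n₀ / (1 + (n₀−1)/N) = 209 / (1 + 208/331) = 209 / 1.6284 ≈ 128.35.
Rounding up, n = 129.

129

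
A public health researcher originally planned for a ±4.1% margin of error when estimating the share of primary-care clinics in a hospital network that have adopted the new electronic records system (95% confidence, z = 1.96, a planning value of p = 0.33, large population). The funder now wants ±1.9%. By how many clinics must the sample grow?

At ±4.1%: n = 1.96² × 0.2211 / 0.041² ≈ 505.28 → 506.
At ±1.9%: n = 1.96² × 0.2211 / 0.019² ≈ 2352.85 → 2353.
Additional respondents: 2353 − 506 = 1847.

1847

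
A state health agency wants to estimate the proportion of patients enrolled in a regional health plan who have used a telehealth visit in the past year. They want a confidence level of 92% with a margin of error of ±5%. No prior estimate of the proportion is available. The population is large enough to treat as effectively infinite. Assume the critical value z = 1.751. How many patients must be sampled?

307

With no prior estimate, use p = 0.5, giving p(1−p) = 0.25.
n = z²·p(1−p)/E² = 1.751² × 0.2500 / 0.050² = 3.0660 × 0.2500 / 0.002500 ≈ 306.60.
Rounding up gives n = 307.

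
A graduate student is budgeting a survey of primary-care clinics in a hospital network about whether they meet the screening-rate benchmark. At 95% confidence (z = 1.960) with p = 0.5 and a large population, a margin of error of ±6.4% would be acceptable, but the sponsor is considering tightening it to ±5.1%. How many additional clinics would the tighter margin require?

At ±6.4%: n = 1.960² × 0.2500 / 0.064² ≈ 234.47 → 235.
At ±5.1%: n = 1.960² × 0.2500 / 0.051² ≈ 369.24 → 370.
Additional respondents: 370 − 235 = 135.

135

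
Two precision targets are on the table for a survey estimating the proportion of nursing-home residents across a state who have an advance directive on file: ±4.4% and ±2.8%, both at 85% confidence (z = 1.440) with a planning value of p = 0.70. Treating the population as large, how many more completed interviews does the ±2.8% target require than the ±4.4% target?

331

At ±4.4%: n = 1.440² × 0.2100 / 0.044² ≈ 224.93 → 225.
At ±2.8%: n = 1.440² × 0.2100 / 0.028² ≈ 555.43 → 556.
Additional respondents: 556 − 225 = 331.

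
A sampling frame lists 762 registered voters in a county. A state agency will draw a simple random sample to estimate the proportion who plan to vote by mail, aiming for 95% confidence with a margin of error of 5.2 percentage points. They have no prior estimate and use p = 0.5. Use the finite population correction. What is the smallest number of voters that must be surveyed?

For 95% confidence, z = 1.960.
Unadjusted: n₀ = 1.960² × 0.50 × 0.50 / 0.052² ≈ 355.18, so n₀ = 356.
Finite population correction with N = 762: n = n₀ / (1 + (n₀−1)/N) = 356 / (1 + 355/762) = 356 / 1.4659 ≈ 242.86.
Rounding up, n = 243.

243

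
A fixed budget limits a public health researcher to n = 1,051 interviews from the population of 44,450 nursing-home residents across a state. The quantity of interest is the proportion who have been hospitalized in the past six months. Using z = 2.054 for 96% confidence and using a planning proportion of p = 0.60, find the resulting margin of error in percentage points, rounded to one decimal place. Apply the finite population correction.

3.1

Finite-population factor: (N−n)/(N−1) = (44450−1051)/(44450−1) = 0.9764.
SE(p̂) = √[p(1−p)/n · (N−n)/(N−1)] = √[0.2400/1051 × 0.9764] = 0.01493.
E = z × SE = 2.054 × 0.01493 = 0.03067 ≈ 3.1 percentage points.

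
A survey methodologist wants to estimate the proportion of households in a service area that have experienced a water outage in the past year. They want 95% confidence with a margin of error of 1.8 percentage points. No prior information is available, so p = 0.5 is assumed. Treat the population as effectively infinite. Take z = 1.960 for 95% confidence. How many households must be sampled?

With p = 0.5, p(1−p) = 0.25.
n = z²·p(1−p)/E² = 1.960² × 0.2500 / 0.018² = 3.8416 × 0.2500 / 0.000324 ≈ 2964.20.
Rounding up gives n = 2965.

2965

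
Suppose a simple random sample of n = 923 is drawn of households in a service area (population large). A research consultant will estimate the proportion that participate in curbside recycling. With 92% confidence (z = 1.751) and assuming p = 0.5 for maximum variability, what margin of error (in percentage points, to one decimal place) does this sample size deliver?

SE(p̂) = √[p(1−p)/n] = √[0.2500/923] = 0.01646.
E = z × SE = 1.751 × 0.01646 = 0.02882, or 2.9 percentage points.

2.9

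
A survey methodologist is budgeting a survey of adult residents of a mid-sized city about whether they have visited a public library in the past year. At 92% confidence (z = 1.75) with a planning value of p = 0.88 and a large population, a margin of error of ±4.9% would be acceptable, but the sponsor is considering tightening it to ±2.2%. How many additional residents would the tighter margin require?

534

At ±4.9%: n = 1.75² × 0.1056 / 0.049² ≈ 134.69 → 135.
At ±2.2%: n = 1.75² × 0.1056 / 0.022² ≈ 668.18 → 669.
Additional respondents: 669 − 135 = 534.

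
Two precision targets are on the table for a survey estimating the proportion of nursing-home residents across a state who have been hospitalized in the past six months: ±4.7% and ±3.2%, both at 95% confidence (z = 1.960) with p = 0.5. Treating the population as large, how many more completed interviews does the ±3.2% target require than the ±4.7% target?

503

At ±4.7%: n = 1.960² × 0.2500 / 0.047² ≈ 434.77 → 435.
At ±3.2%: n = 1.960² × 0.2500 / 0.032² ≈ 937.89 → 938.
Additional respondents: 938 − 435 = 503.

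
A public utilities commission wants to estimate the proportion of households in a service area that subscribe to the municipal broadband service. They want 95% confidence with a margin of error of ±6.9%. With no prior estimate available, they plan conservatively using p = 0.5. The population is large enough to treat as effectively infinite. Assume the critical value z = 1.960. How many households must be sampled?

With p = 0.5, p(1−p) = 0.25.
n = z²·p(1−p)/E² = 1.960² × 0.2500 / 0.069² = 3.8416 × 0.2500 / 0.004761 ≈ 201.72.
Rounding up gives n = 202.

202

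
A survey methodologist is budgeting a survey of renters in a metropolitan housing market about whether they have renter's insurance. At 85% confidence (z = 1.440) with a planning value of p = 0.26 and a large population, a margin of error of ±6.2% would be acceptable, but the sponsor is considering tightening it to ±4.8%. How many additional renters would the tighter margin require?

70

At ±6.2%: n = 1.440² × 0.1924 / 0.062² ≈ 103.79 → 104.
At ±4.8%: n = 1.440² × 0.1924 / 0.048² ≈ 173.16 → 174.
Additional respondents: 174 − 104 = 70.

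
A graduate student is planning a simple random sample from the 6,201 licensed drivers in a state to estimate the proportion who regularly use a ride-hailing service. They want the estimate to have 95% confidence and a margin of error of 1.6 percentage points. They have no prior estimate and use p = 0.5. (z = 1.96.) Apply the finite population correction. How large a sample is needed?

Unadjusted: n₀ = 1.96² × 0.50 × 0.50 / 0.016² ≈ 3751.56, so n₀ = 3752.
Finite population correction with N = 6,201: n = n₀ / (1 + (n₀−1)/N) = 3752 / (1 + 3751/6201) = 3752 / 1.6049 ≈ 2337.84.
Rounding up, n = 2338.

2338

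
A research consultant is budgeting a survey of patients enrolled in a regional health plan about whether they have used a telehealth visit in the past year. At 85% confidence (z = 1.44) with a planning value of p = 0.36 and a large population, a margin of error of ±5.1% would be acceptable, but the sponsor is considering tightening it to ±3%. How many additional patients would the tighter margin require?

At ±5.1%: n = 1.44² × 0.2304 / 0.051² ≈ 183.68 → 184.
At ±3%: n = 1.44² × 0.2304 / 0.030² ≈ 530.84 → 531.
Additional respondents: 531 − 184 = 347.

347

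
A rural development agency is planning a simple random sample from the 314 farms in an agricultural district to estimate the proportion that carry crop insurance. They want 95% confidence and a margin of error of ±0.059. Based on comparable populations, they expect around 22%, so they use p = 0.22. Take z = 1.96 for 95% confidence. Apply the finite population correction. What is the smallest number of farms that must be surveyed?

119

Unadjusted: n₀ = 1.96² × 0.22 × 0.78 / 0.059² ≈ 189.38, so n₀ = 190.
Finite population correction with N = 314: n = n₀ / (1 + (n₀−1)/N) = 190 / (1 + 189/314) = 190 / 1.6019 ≈ 118.61.
Rounding up, n = 119.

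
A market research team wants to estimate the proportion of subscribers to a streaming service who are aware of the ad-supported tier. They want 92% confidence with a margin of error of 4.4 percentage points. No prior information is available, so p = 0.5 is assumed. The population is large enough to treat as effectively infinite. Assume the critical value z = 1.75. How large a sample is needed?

With p = 0.5, p(1−p) = 0.25.
n = z²·p(1−p)/E² = 1.75² × 0.2500 / 0.044² = 3.0625 × 0.2500 / 0.001936 ≈ 395.47.
Rounding up gives n = 396.

396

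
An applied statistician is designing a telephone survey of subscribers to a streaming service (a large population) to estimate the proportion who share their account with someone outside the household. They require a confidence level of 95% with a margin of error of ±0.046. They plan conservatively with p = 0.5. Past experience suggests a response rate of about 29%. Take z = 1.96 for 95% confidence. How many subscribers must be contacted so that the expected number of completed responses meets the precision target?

1566

Completed interviews needed: n₀ = 1.96² × 0.2500 / 0.046² ≈ 453.88 → 454.
At a 29% response rate, contacts needed = 454 / 0.29 ≈ 1565.52 → 1566.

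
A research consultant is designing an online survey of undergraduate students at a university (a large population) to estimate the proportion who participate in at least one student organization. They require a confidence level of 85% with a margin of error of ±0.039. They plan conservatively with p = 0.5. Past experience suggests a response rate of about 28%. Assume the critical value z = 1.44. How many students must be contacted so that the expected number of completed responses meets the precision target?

Completed interviews needed: n₀ = 1.44² × 0.2500 / 0.039² ≈ 340.83 → 341.
At a 28% response rate, contacts needed = 341 / 0.28 ≈ 1217.86 → 1218.

1218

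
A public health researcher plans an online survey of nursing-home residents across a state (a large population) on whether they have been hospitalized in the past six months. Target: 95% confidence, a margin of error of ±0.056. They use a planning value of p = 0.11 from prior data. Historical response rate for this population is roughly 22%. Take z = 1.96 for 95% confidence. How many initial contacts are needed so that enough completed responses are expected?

Completed interviews needed: n₀ = 1.96² × 0.0979 / 0.056² ≈ 119.93 → 120.
At a 22% response rate, contacts needed = 120 / 0.22 ≈ 545.45 → 546.

546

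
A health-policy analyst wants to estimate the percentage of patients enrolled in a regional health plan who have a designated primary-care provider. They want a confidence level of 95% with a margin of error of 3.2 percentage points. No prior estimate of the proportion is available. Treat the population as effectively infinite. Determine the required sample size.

938

For 95% confidence, z = 1.96.
With no prior estimate, use p = 0.5, giving p(1−p) = 0.25.
n = z²·p(1−p)/E² = 1.96² × 0.2500 / 0.032² = 3.8416 × 0.2500 / 0.001024 ≈ 937.89.
Rounding up gives n = 938.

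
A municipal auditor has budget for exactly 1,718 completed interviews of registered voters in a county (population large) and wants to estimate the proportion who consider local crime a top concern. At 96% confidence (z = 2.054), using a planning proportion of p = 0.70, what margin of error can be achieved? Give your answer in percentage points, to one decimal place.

SE(p̂) = √[p(1−p)/n] = √[0.2100/1718] = 0.01106.
E = z × SE = 2.054 × 0.01106 = 0.02271, or 2.3 percentage points.

2.3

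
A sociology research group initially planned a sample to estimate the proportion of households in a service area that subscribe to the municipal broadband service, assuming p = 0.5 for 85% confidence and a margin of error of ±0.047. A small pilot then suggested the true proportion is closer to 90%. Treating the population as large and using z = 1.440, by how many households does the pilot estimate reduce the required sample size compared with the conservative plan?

150

Conservative (p = 0.5): n = 1.440² × 0.25 / 0.047² ≈ 234.68 → 235.
Using p = 0.90: p(1−p) = 0.0900, so n = 1.440² × 0.0900 / 0.047² ≈ 84.48 → 85.
Reduction: 235 − 85 = 150.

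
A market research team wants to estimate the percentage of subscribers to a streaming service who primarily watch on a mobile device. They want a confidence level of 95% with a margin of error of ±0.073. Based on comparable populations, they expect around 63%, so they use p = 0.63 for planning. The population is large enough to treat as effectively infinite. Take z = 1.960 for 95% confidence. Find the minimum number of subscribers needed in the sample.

169

With p = 0.63, p(1−p) = 0.2331.
n = z²·p(1−p)/E² = 1.960² × 0.2331 / 0.073² = 3.8416 × 0.2331 / 0.005329 ≈ 168.04.
Rounding up gives n = 169.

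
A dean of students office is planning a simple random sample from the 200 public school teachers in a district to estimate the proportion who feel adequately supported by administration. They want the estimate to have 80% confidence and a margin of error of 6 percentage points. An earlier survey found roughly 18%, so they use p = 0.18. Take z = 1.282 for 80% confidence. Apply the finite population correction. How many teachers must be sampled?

51

Unadjusted: n₀ = 1.282² × 0.18 × 0.82 / 0.060² ≈ 67.38, so n₀ = 68.
Finite population correction with N = 200: n = n₀ / (1 + (n₀−1)/N) = 68 / (1 + 67/200) = 68 / 1.3350 ≈ 50.94.
Rounding up, n = 51.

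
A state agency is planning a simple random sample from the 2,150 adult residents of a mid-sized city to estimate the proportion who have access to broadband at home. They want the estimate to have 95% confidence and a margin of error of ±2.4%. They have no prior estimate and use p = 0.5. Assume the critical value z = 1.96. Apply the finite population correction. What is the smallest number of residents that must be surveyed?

940

Unadjusted: n₀ = 1.96² × 0.50 × 0.50 / 0.024² ≈ 1667.36, so n₀ = 1668.
Finite population correction with N = 2,150: n = n₀ / (1 + (n₀−1)/N) = 1668 / (1 + 1667/2150) = 1668 / 1.7753 ≈ 939.53.
Rounding up, n = 940.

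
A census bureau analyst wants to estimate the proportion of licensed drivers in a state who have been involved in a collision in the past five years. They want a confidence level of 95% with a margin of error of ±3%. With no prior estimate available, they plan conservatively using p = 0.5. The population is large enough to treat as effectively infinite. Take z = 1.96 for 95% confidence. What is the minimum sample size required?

1068

With p = 0.5, p(1−p) = 0.25.
n = z²·p(1−p)/E² = 1.96² × 0.2500 / 0.030² = 3.8416 × 0.2500 / 0.000900 ≈ 1067.11.
Rounding up gives n = 1068.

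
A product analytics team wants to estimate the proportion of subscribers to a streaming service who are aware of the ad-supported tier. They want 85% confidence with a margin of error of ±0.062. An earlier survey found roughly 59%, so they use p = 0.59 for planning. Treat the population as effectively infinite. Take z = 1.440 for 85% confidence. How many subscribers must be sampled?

131

With p = 0.59, p(1−p) = 0.2419.
n = z²·p(1−p)/E² = 1.440² × 0.2419 / 0.062² = 2.0736 × 0.2419 / 0.003844 ≈ 130.49.
Rounding up gives n = 131.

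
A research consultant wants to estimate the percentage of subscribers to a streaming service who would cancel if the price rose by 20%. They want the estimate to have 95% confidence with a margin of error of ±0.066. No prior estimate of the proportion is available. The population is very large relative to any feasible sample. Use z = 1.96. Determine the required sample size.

221

With no prior estimate, use p = 0.5, giving p(1−p) = 0.25.
n = z²·p(1−p)/E² = 1.96² × 0.2500 / 0.066² = 3.8416 × 0.2500 / 0.004356 ≈ 220.48.
Rounding up gives n = 221.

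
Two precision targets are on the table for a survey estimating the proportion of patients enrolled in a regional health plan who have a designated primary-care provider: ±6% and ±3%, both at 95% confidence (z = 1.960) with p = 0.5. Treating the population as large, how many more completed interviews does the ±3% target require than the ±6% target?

801

At ±6%: n = 1.960² × 0.2500 / 0.060² ≈ 266.78 → 267.
At ±3%: n = 1.960² × 0.2500 / 0.030² ≈ 1067.11 → 1068.
Additional respondents: 1068 − 267 = 801.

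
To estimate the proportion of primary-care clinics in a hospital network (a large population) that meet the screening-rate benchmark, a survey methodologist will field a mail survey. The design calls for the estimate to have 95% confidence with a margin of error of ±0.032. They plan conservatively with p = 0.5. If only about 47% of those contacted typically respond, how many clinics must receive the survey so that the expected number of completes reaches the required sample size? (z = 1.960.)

1996

Completed interviews needed: n₀ = 1.960² × 0.2500 / 0.032² ≈ 937.89 → 938.
At a 47% response rate, contacts needed = 938 / 0.47 ≈ 1995.74 → 1996.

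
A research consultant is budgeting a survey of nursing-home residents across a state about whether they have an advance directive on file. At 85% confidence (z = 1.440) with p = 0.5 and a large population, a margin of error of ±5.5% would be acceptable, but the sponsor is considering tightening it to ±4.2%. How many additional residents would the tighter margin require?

At ±5.5%: n = 1.440² × 0.2500 / 0.055² ≈ 171.37 → 172.
At ±4.2%: n = 1.440² × 0.2500 / 0.042² ≈ 293.88 → 294.
Additional respondents: 294 − 172 = 122.

122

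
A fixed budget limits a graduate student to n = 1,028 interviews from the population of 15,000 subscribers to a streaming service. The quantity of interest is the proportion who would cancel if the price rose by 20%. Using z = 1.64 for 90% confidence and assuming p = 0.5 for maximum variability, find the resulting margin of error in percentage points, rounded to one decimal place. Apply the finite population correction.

2.5

Finite-population factor: (N−n)/(N−1) = (15000−1028)/(15000−1) = 0.9315.
SE(p̂) = √[p(1−p)/n · (N−n)/(N−1)] = √[0.2500/1028 × 0.9315] = 0.01505.
E = z × SE = 1.64 × 0.01505 = 0.02468 ≈ 2.5 percentage points.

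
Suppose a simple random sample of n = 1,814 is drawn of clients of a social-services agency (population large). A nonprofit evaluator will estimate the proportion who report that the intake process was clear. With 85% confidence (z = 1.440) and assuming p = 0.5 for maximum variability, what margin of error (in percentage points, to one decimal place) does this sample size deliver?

SE(p̂) = √[p(1−p)/n] = √[0.2500/1814] = 0.01174.
E = z × SE = 1.440 × 0.01174 = 0.01690, or 1.7 percentage points.

1.7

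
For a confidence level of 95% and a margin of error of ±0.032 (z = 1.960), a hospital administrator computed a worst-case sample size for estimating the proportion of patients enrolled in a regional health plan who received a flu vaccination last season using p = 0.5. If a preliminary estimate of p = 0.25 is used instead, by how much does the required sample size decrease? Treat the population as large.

234

Conservative (p = 0.5): n = 1.960² × 0.25 / 0.032² ≈ 937.89 → 938.
Using p = 0.25: p(1−p) = 0.1875, so n = 1.960² × 0.1875 / 0.032² ≈ 703.42 → 704.
Reduction: 938 − 704 = 234.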